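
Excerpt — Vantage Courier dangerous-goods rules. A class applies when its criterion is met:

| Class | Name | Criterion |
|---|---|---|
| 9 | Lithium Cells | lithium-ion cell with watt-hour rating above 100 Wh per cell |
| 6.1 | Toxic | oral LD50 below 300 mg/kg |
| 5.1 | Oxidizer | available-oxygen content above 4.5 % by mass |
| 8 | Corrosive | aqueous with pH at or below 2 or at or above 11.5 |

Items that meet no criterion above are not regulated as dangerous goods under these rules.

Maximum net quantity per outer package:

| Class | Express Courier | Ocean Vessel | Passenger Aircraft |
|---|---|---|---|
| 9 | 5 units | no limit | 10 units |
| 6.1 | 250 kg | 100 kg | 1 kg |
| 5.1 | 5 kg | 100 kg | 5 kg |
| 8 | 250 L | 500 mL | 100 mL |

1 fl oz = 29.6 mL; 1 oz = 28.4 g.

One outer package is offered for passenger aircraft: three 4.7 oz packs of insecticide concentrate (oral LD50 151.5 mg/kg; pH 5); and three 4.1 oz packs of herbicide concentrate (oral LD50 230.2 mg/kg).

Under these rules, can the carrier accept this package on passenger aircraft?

Oral LD50 151.5 mg/kg meets the Class 6.1 criterion (Toxic), so the insecticide concentrate is Class 6.1.
With oral LD50 230.2 mg/kg (< 300 mg/kg), the herbicide concentrate falls in Class 6.1.
Total Class 6.1: (three 4.7 oz packs = 400.44 g) + (three 4.1 oz packs = 349.32 g) = 749.76 g.
That is within the Class 6.1 passenger aircraft limit of 1 kg.

Yes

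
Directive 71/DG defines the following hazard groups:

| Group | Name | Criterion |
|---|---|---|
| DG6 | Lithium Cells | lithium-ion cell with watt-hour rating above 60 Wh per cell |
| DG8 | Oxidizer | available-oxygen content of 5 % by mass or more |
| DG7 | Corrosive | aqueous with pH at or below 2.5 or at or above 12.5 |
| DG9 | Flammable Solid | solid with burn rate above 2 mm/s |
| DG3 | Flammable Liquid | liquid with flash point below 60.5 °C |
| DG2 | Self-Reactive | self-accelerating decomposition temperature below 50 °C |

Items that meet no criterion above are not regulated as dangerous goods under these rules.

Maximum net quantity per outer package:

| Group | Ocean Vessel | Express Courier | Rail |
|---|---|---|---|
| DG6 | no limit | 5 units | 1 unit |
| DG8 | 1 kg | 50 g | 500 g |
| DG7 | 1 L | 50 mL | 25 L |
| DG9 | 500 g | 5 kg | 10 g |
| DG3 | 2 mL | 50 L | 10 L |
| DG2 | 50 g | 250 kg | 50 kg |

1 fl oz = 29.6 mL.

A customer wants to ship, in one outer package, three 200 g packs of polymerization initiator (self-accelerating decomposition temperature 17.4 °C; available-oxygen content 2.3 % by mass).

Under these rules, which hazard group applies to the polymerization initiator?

Group DG2

Polymerization initiator: self-accelerating decomposition temperature 17.4 °C < 50 °C → Group DG2 (Self-Reactive).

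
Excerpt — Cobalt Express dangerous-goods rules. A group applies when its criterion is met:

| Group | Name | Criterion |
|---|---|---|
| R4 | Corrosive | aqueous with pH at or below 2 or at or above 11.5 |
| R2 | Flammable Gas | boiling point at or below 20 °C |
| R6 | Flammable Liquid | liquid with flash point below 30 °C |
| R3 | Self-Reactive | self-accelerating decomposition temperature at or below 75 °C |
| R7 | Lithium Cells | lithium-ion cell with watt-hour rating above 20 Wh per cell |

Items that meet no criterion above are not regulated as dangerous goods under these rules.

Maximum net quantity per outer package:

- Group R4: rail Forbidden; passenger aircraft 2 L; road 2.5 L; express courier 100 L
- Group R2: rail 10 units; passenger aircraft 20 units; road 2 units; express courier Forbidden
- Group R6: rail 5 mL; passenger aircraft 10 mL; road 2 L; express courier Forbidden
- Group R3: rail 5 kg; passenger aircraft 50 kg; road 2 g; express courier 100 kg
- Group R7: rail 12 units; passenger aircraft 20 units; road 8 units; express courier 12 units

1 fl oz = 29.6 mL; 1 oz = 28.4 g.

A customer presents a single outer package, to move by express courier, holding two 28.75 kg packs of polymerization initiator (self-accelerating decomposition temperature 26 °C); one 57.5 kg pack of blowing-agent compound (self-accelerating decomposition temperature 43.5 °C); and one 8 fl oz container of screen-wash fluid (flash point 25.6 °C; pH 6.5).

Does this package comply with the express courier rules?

No

With self-accelerating decomposition temperature 26 °C (≤ 75 °C), the polymerization initiator falls in Group R3.
The blowing-agent compound has self-accelerating decomposition temperature 43.5 °C, which is ≤ 75 °C, so it is Group R3 (Self-Reactive).
The screen-wash fluid has flash point 25.6 °C, which is < 30 °C, so it is Group R6 (Flammable Liquid).
Total Group R3: (two 28.75 kg packs = 57.5 kg) + 57.5 kg = 115 kg.
That exceeds the Group R3 express courier limit of 100 kg.
Group R6 quantity: one 8 fl oz container = 236.8 mL.
By express courier, Group R6 is Forbidden regardless of quantity.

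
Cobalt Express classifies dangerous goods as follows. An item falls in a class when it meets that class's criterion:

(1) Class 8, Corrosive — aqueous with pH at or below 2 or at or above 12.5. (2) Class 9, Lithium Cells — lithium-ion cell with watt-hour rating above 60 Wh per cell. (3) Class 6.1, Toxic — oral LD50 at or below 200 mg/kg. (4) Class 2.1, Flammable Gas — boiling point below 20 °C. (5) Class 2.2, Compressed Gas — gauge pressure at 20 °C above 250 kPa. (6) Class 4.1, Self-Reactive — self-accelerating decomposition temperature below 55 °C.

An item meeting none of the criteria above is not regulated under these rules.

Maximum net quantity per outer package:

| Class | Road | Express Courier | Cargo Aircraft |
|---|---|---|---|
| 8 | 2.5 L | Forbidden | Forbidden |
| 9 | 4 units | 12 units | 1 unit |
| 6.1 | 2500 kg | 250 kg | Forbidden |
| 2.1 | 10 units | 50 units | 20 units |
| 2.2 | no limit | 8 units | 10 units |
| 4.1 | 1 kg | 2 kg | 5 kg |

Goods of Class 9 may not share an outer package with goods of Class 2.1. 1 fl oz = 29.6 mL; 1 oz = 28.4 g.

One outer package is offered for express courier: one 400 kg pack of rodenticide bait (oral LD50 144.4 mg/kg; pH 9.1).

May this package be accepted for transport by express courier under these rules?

No

The rodenticide bait has oral LD50 144.4 mg/kg, which is ≤ 200 mg/kg, so it is Class 6.1 (Toxic).
Class 6.1 quantity: 400 kg.
400 kg > 250 kg (express courier limit, Class 6.1) — over the limit.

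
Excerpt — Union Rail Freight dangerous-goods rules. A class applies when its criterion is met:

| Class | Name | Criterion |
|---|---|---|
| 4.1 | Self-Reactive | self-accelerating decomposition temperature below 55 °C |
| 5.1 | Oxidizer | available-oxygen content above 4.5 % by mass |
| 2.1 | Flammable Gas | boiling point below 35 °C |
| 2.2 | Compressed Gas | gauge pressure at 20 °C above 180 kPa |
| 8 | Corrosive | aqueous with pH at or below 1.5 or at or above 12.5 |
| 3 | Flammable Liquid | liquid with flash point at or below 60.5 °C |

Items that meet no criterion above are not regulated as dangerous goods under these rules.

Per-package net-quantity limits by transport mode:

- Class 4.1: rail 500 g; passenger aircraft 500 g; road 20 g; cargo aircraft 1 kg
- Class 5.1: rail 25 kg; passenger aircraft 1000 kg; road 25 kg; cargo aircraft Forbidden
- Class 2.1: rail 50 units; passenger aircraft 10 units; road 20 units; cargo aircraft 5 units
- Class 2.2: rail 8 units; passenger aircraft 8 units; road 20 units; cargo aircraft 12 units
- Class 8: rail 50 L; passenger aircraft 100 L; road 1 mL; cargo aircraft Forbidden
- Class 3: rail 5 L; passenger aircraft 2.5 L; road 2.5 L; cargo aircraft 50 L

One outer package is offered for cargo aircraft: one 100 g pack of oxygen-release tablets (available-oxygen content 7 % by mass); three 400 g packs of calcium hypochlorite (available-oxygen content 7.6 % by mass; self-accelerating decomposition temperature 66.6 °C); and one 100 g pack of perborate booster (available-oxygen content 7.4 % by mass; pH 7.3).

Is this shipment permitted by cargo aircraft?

Oxygen-release tablets: available-oxygen content 7 % by mass > 4.5 % by mass → Class 5.1 (Oxidizer).
Calcium hypochlorite: available-oxygen content 7.6 % by mass > 4.5 % by mass → Class 5.1 (Oxidizer).
With available-oxygen content 7.4 % by mass (> 4.5 % by mass), the perborate booster falls in Class 5.1.
Total Class 5.1: 100 g + (three 400 g packs = 1.2 kg) + 100 g = 1.4 kg.
By cargo aircraft, Class 5.1 is Forbidden regardless of quantity.

No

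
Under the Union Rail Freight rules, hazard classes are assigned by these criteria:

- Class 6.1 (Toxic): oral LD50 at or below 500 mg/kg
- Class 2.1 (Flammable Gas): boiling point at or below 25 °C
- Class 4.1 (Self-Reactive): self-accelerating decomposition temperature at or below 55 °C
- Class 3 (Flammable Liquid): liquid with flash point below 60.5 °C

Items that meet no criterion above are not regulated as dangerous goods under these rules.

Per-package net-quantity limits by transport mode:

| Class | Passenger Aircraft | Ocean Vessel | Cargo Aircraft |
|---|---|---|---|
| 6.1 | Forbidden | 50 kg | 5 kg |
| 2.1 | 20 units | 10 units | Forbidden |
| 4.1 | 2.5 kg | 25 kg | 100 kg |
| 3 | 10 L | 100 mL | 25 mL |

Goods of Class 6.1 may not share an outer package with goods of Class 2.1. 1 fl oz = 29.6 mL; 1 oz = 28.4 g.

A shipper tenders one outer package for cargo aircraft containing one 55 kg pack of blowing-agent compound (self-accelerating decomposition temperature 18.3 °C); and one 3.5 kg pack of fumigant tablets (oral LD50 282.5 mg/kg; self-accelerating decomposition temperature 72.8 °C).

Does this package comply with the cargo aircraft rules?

The blowing-agent compound has self-accelerating decomposition temperature 18.3 °C, which is ≤ 55 °C, so it is Class 4.1 (Self-Reactive).
Fumigant tablets: oral LD50 282.5 mg/kg ≤ 500 mg/kg → Class 6.1 (Toxic).
Class 6.1 quantity: 3.5 kg.
3.5 kg is within the cargo aircraft limit of 5 kg for Class 6.1.
Class 4.1 quantity: 55 kg.
That is within the Class 4.1 cargo aircraft limit of 100 kg.
The segregation rule (Class 6.1 with Class 2.1) does not apply to Class 6.1 with Class 4.1.
Every hazard class is within its cargo aircraft limit and no segregation rule is violated.

Yes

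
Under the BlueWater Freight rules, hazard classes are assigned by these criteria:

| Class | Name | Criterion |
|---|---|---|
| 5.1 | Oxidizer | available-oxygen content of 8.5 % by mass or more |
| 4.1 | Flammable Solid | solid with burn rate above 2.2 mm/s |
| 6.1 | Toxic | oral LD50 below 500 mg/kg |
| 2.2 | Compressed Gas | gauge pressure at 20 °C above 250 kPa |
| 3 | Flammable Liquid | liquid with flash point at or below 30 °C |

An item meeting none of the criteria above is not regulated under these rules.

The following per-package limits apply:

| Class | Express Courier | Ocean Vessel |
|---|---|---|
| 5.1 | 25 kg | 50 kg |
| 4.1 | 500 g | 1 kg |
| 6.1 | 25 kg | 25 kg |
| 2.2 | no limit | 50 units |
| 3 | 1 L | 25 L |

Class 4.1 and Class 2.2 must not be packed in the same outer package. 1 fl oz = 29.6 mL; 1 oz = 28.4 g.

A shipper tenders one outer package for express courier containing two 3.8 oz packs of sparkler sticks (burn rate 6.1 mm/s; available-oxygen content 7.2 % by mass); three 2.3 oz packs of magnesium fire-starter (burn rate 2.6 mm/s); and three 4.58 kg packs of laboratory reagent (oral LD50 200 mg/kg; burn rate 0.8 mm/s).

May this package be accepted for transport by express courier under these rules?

With burn rate 6.1 mm/s (> 2.2 mm/s), the sparkler sticks fall in Class 4.1.
The magnesium fire-starter has burn rate 2.6 mm/s, which is > 2.2 mm/s, so it is Class 4.1 (Flammable Solid).
With oral LD50 200 mg/kg (< 500 mg/kg), the laboratory reagent falls in Class 6.1.
Total Class 4.1: (two 3.8 oz packs = 215.84 g) + (three 2.3 oz packs = 195.96 g) = 411.8 g.
411.8 g is within the express courier limit of 500 g for Class 4.1.
Class 6.1 quantity: three 4.58 kg packs = 13.74 kg.
That is within the Class 6.1 express courier limit of 25 kg.
The segregation rule (Class 4.1 with Class 2.2) does not apply to Class 4.1 with Class 6.1.
Every hazard class is within its express courier limit and no segregation rule is violated.

Yes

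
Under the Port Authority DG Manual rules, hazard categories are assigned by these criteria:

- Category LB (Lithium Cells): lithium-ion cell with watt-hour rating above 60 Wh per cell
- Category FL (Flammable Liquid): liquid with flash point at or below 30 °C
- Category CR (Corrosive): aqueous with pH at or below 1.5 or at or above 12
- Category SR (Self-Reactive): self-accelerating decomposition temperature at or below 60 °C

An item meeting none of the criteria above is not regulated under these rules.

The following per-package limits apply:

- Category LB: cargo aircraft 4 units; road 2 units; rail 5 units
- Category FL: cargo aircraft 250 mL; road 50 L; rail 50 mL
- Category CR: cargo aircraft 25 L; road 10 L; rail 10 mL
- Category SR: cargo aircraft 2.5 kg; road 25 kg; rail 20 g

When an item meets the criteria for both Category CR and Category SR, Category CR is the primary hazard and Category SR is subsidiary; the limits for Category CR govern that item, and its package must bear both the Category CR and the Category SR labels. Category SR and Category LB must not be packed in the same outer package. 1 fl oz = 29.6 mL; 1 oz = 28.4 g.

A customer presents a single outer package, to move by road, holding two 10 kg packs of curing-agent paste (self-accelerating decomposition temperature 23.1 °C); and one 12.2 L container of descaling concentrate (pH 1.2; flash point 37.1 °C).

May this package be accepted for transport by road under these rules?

The curing-agent paste has self-accelerating decomposition temperature 23.1 °C, which is ≤ 60 °C, so it is Category SR (Self-Reactive).
Descaling concentrate: pH 1.2 ≤ 1.5 → Category CR (Corrosive).
Category CR quantity: 12.2 L.
12.2 L > 10 L (road limit, Category CR) — over the limit.
Category SR quantity: two 10 kg packs = 20 kg.
That is within the Category SR road limit of 25 kg.
The segregation rule (Category SR with Category LB) does not apply to Category CR with Category SR.

No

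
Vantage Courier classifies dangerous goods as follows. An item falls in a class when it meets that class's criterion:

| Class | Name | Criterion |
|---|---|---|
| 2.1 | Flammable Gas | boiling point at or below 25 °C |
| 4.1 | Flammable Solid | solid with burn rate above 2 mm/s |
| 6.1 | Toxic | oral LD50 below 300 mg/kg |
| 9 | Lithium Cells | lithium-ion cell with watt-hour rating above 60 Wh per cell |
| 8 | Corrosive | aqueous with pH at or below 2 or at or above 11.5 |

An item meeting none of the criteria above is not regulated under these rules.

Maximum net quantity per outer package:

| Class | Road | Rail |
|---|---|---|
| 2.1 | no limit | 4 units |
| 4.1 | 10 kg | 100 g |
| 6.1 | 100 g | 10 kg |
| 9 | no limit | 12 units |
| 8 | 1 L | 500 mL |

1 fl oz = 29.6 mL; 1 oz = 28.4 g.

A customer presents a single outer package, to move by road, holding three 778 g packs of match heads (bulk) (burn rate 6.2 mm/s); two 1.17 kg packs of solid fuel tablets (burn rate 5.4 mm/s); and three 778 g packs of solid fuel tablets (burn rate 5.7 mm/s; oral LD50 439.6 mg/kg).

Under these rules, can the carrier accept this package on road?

Yes

Match heads (bulk): burn rate 6.2 mm/s > 2 mm/s → Class 4.1 (Flammable Solid).
Burn rate 5.4 mm/s meets the Class 4.1 criterion (Flammable Solid), so the solid fuel tablets are Class 4.1.
Burn rate 5.7 mm/s meets the Class 4.1 criterion (Flammable Solid), so the solid fuel tablets are Class 4.1.
Total Class 4.1: (three 778 g packs = 2.334 kg) + (two 1.17 kg packs = 2.34 kg) + (three 778 g packs = 2.334 kg) = 7.008 kg.
That is within the Class 4.1 road limit of 10 kg.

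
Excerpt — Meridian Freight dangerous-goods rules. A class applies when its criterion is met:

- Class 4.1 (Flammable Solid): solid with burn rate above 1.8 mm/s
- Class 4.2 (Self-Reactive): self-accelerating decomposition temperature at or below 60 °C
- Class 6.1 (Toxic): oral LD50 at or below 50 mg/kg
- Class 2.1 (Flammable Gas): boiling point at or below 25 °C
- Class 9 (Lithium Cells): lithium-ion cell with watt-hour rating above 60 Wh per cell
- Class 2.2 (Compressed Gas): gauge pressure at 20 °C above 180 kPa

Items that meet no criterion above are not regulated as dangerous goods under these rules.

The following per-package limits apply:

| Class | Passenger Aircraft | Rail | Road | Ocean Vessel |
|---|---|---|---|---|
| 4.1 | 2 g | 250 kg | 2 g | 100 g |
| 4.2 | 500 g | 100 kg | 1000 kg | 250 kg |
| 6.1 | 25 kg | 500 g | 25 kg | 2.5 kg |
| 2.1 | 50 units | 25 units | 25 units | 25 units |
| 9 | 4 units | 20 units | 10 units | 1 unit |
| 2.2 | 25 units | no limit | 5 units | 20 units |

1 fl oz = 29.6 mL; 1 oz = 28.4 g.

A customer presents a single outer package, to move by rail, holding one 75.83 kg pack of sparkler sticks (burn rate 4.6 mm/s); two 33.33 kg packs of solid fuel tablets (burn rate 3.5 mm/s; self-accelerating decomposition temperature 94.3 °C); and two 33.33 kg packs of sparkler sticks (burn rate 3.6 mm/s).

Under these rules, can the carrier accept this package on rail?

The sparkler sticks have burn rate 4.6 mm/s, which is > 1.8 mm/s, so they are Class 4.1 (Flammable Solid).
The solid fuel tablets have burn rate 3.5 mm/s, which is > 1.8 mm/s, so they are Class 4.1 (Flammable Solid).
Burn rate 3.6 mm/s meets the Class 4.1 criterion (Flammable Solid), so the sparkler sticks are Class 4.1.
Total Class 4.1: 75.83 kg + (two 33.33 kg packs = 66.66 kg) + (two 33.33 kg packs = 66.66 kg) = 209.15 kg.
209.15 kg ≤ 250 kg (rail limit, Class 4.1) — within limit.

Yes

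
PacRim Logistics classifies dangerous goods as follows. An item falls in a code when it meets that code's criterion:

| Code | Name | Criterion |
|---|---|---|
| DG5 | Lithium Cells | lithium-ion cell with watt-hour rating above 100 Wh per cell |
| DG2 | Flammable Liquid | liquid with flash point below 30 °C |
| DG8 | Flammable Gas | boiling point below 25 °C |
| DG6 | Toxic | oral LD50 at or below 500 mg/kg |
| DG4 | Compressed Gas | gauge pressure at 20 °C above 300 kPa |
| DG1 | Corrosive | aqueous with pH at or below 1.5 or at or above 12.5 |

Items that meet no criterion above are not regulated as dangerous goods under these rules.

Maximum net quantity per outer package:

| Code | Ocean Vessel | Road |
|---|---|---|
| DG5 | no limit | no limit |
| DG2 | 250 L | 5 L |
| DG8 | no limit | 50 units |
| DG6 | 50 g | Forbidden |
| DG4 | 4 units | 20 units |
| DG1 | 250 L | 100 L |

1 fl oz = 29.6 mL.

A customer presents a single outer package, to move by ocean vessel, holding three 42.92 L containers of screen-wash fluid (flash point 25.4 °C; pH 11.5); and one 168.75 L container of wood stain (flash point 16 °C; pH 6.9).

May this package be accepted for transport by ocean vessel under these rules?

With flash point 25.4 °C (< 30 °C), the screen-wash fluid falls in Code DG2.
The wood stain has flash point 16 °C, which is < 30 °C, so it is Code DG2 (Flammable Liquid).
Code DG2 net quantity: (three 42.92 L containers = 128.76 L) + 168.75 L = 297.51 L.
297.51 L exceeds the ocean vessel limit of 250 L for Code DG2.

No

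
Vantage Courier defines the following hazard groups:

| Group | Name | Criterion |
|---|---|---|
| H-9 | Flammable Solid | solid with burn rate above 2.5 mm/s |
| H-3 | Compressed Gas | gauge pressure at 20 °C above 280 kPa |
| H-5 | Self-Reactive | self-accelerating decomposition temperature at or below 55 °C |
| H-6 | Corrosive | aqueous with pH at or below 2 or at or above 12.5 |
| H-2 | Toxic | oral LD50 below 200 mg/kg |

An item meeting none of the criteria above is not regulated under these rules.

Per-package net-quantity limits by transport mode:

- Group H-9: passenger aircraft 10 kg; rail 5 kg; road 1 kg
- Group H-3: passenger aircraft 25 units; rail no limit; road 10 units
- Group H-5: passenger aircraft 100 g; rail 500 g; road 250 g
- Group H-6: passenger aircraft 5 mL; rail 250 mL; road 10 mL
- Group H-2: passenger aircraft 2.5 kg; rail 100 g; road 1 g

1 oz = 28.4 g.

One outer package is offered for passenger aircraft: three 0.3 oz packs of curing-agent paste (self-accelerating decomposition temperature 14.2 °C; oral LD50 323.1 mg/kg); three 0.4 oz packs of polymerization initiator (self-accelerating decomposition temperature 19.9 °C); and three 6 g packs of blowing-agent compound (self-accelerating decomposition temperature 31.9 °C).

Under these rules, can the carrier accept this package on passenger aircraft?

Yes

Curing-agent paste: self-accelerating decomposition temperature 14.2 °C ≤ 55 °C → Group H-5 (Self-Reactive).
The polymerization initiator has self-accelerating decomposition temperature 19.9 °C, which is ≤ 55 °C, so it is Group H-5 (Self-Reactive).
With self-accelerating decomposition temperature 31.9 °C (≤ 55 °C), the blowing-agent compound falls in Group H-5.
Total Group H-5: (three 0.3 oz packs = 25.56 g) + (three 0.4 oz packs = 34.08 g) + (three 6 g packs = 18 g) = 77.64 g.
77.64 g is within the passenger aircraft limit of 100 g for Group H-5.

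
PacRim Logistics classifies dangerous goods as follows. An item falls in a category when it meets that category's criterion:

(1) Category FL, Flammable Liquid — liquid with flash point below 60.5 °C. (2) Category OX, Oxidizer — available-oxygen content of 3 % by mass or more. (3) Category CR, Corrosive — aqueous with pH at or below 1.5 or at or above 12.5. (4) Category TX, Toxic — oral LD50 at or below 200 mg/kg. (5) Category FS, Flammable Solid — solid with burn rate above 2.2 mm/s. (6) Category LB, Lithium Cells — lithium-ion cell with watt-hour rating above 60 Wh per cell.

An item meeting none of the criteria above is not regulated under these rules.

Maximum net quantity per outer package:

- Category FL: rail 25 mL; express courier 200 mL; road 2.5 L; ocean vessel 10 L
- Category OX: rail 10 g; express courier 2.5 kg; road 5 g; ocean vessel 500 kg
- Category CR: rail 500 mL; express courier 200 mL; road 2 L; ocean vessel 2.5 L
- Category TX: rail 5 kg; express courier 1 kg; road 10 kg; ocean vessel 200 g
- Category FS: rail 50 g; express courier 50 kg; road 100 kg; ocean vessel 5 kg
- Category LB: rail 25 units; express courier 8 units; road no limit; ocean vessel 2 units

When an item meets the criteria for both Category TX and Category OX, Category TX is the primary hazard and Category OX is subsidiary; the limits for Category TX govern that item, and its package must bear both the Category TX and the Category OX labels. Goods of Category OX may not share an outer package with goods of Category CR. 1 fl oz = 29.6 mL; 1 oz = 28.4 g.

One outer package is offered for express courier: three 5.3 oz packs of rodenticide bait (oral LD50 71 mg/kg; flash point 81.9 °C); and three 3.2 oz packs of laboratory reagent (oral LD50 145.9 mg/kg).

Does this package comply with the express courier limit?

With oral LD50 71 mg/kg (≤ 200 mg/kg), the rodenticide bait falls in Category TX.
Laboratory reagent: oral LD50 145.9 mg/kg ≤ 200 mg/kg → Category TX (Toxic).
Total Category TX: (three 5.3 oz packs = 451.56 g) + (three 3.2 oz packs = 272.64 g) = 724.2 g.
724.2 g is within the express courier limit of 1 kg for Category TX.

Yes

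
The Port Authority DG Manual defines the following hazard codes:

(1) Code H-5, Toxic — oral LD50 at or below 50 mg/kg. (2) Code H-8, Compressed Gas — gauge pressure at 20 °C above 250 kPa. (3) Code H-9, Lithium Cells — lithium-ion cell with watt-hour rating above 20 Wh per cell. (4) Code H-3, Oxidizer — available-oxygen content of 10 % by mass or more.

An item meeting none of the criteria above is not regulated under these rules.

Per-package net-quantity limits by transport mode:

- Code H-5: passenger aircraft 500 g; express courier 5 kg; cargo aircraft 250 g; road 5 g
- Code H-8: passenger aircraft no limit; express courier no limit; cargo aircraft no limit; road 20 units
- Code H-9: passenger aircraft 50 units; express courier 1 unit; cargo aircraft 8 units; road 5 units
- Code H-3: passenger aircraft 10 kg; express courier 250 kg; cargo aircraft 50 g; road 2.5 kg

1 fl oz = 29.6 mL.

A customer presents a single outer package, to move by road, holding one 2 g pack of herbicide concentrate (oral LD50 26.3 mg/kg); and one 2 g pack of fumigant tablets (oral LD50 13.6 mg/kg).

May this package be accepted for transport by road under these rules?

Yes

With oral LD50 26.3 mg/kg (≤ 50 mg/kg), the herbicide concentrate falls in Code H-5.
With oral LD50 13.6 mg/kg (≤ 50 mg/kg), the fumigant tablets fall in Code H-5.
Total Code H-5: 2 g + 2 g = 4 g.
That is within the Code H-5 road limit of 5 g.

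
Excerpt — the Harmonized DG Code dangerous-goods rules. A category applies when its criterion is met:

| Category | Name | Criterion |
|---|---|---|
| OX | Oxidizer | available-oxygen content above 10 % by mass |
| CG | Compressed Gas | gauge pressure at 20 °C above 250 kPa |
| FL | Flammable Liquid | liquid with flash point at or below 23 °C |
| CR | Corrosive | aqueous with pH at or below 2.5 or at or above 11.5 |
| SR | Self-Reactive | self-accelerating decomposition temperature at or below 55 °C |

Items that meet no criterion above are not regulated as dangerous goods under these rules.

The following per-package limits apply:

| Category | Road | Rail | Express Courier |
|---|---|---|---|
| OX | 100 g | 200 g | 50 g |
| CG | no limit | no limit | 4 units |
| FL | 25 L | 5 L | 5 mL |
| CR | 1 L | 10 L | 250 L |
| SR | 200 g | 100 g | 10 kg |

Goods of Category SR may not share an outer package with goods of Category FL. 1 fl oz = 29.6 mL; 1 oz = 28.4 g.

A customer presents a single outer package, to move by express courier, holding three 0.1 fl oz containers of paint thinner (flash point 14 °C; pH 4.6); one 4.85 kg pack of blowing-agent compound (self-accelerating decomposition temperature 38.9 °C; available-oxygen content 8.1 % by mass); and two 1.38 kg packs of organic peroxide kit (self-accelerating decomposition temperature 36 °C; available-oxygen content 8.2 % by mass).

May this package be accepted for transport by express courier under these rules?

The paint thinner has flash point 14 °C, which is ≤ 23 °C, so it is Category FL (Flammable Liquid).
With self-accelerating decomposition temperature 38.9 °C (≤ 55 °C), the blowing-agent compound falls in Category SR.
The organic peroxide kit has self-accelerating decomposition temperature 36 °C, which is ≤ 55 °C, so it is Category SR (Self-Reactive).
Category SR net quantity: 4.85 kg + (two 1.38 kg packs = 2.76 kg) = 7.61 kg.
That is within the Category SR express courier limit of 10 kg.
Category FL quantity: three 0.1 fl oz containers = 8.88 mL.
8.88 mL > 5 mL (express courier limit, Category FL) — over the limit.
Category SR and Category FL may not share an outer package.

No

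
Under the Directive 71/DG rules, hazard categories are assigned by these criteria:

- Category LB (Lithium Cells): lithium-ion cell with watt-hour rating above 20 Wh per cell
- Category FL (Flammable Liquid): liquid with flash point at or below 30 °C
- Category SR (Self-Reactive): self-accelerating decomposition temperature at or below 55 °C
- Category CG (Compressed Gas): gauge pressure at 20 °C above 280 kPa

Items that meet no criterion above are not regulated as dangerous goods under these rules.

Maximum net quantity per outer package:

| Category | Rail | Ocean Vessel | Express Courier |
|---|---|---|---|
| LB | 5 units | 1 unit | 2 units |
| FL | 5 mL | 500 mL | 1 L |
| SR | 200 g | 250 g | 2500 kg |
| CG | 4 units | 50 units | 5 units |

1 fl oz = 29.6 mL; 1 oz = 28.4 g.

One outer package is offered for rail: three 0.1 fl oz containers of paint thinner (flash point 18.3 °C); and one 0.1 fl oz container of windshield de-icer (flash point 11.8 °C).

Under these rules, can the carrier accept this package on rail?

The paint thinner has flash point 18.3 °C, which is ≤ 30 °C, so it is Category FL (Flammable Liquid).
The windshield de-icer has flash point 11.8 °C, which is ≤ 30 °C, so it is Category FL (Flammable Liquid).
Total Category FL: (three 0.1 fl oz containers = 8.88 mL) + (one 0.1 fl oz container = 2.96 mL) = 11.84 mL.
11.84 mL exceeds the rail limit of 5 mL for Category FL.

No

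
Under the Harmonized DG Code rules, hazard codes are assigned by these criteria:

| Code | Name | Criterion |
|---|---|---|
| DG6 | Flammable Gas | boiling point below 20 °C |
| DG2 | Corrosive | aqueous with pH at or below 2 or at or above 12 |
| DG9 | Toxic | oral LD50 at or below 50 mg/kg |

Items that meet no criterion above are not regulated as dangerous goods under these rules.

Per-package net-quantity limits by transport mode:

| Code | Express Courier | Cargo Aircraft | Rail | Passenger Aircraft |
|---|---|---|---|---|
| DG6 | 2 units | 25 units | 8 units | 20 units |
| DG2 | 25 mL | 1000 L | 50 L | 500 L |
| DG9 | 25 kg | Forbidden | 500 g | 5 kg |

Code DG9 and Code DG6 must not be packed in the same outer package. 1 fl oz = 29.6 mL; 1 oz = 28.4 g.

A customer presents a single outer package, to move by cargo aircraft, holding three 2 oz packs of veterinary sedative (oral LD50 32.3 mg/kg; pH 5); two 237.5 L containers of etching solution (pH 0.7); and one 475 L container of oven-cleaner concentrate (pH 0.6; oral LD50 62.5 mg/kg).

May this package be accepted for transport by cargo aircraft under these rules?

No

The veterinary sedative has oral LD50 32.3 mg/kg, which is ≤ 50 mg/kg, so it is Code DG9 (Toxic).
The etching solution has pH 0.7, which is ≤ 2, so it is Code DG2 (Corrosive).
With pH 0.6 (≤ 2), the oven-cleaner concentrate falls in Code DG2.
Total Code DG2: (two 237.5 L containers = 475 L) + 475 L = 950 L.
950 L ≤ 1000 L (cargo aircraft limit, Code DG2) — within limit.
Code DG9 quantity: three 2 oz packs = 170.4 g.
By cargo aircraft, Code DG9 is Forbidden regardless of quantity.
The segregation rule (Code DG9 with Code DG6) does not apply to Code DG2 with Code DG9.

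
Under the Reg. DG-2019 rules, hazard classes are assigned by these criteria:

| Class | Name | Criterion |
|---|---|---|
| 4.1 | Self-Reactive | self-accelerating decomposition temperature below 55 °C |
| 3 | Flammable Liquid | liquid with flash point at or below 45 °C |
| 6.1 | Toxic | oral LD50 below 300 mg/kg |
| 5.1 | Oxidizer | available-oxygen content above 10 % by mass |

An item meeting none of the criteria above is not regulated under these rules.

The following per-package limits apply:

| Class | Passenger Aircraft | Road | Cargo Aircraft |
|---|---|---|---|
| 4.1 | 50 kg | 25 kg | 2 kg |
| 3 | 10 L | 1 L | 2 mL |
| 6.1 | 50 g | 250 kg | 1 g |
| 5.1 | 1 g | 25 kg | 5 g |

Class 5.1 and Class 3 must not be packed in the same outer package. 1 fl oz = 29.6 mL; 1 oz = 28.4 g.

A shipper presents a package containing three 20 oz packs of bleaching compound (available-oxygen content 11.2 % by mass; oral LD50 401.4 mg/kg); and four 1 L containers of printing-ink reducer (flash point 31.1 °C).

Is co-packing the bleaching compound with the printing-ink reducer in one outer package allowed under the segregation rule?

With available-oxygen content 11.2 % by mass (> 10 % by mass), the bleaching compound falls in Class 5.1.
With flash point 31.1 °C (≤ 45 °C), the printing-ink reducer falls in Class 3.
Class 5.1 and Class 3 may not share an outer package.

No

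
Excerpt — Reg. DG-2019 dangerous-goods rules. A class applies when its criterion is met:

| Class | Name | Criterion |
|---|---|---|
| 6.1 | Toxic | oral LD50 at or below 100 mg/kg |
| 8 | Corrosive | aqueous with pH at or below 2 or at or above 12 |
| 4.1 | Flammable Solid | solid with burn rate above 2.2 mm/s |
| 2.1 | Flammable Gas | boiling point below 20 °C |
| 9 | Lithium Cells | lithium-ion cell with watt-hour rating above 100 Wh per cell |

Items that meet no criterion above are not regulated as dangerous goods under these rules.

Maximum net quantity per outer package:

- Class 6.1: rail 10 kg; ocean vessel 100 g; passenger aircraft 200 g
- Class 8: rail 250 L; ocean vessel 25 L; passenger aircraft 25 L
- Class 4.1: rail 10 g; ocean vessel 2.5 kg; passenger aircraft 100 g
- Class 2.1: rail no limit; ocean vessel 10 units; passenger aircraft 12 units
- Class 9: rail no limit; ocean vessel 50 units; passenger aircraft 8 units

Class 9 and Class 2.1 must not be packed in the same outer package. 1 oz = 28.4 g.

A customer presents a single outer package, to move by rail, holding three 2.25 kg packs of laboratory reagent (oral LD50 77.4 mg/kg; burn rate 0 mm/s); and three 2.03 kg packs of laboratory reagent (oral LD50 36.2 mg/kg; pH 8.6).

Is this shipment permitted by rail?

No

Laboratory reagent: oral LD50 77.4 mg/kg ≤ 100 mg/kg → Class 6.1 (Toxic).
With oral LD50 36.2 mg/kg (≤ 100 mg/kg), the laboratory reagent falls in Class 6.1.
Class 6.1 net quantity: (three 2.25 kg packs = 6.75 kg) + (three 2.03 kg packs = 6.09 kg) = 12.84 kg.
12.84 kg exceeds the rail limit of 10 kg for Class 6.1.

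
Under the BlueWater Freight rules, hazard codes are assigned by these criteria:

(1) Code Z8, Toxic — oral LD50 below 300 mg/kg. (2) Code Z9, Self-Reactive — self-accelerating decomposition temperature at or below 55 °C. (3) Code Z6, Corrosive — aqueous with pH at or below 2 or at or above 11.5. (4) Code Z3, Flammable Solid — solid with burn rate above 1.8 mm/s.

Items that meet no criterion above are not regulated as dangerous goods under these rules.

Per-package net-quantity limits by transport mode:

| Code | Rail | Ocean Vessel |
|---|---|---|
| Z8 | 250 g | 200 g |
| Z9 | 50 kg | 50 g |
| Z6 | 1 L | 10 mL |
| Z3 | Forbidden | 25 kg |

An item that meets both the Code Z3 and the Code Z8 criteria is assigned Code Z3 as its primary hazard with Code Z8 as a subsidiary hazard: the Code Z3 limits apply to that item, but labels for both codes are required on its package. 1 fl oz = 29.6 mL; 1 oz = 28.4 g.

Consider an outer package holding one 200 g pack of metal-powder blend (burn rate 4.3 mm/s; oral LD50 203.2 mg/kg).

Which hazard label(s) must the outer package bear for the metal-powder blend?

With burn rate 4.3 mm/s (> 1.8 mm/s), the metal-powder blend falls in Code Z3.
Oral LD50 203.2 mg/kg meets the Code Z8 criterion (Toxic), so the metal-powder blend is Code Z8.
By the precedence rule Code Z3 is primary and Code Z8 is subsidiary, and that rule requires both labels on the package.

Code Z3 and Z8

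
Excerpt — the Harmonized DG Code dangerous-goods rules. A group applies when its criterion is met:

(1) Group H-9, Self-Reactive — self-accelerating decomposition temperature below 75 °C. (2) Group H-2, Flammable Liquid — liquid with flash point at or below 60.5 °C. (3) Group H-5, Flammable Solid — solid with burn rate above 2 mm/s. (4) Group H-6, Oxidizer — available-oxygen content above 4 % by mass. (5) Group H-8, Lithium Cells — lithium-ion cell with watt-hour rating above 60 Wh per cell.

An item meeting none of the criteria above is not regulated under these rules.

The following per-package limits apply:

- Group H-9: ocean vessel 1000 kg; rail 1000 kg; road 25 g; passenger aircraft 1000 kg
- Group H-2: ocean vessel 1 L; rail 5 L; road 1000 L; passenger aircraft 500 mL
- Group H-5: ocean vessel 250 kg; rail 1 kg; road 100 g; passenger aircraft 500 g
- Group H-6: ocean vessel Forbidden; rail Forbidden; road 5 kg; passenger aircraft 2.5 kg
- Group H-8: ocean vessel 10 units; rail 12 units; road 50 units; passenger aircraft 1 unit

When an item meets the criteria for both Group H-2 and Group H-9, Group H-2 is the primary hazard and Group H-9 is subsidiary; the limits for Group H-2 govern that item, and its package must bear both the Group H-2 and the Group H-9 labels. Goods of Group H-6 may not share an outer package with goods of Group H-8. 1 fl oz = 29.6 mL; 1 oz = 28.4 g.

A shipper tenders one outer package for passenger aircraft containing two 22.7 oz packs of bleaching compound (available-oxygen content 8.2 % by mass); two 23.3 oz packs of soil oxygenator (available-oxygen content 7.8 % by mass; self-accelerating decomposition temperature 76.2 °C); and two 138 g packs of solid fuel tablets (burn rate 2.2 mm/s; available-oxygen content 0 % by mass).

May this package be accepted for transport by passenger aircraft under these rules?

Bleaching compound: available-oxygen content 8.2 % by mass > 4 % by mass → Group H-6 (Oxidizer).
Available-oxygen content 7.8 % by mass meets the Group H-6 criterion (Oxidizer), so the soil oxygenator is Group H-6.
The solid fuel tablets have burn rate 2.2 mm/s, which is > 2 mm/s, so they are Group H-5 (Flammable Solid).
Total Group H-6: (two 22.7 oz packs = 1289.36 g) + (two 23.3 oz packs = 1323.44 g) = 2612.8 g.
2612.8 g > 2.5 kg (passenger aircraft limit, Group H-6) — over the limit.
Group H-5 quantity: two 138 g packs = 276 g.
276 g ≤ 500 g (passenger aircraft limit, Group H-5) — within limit.
The segregation rule (Group H-6 with Group H-8) does not apply to Group H-6 with Group H-5.

No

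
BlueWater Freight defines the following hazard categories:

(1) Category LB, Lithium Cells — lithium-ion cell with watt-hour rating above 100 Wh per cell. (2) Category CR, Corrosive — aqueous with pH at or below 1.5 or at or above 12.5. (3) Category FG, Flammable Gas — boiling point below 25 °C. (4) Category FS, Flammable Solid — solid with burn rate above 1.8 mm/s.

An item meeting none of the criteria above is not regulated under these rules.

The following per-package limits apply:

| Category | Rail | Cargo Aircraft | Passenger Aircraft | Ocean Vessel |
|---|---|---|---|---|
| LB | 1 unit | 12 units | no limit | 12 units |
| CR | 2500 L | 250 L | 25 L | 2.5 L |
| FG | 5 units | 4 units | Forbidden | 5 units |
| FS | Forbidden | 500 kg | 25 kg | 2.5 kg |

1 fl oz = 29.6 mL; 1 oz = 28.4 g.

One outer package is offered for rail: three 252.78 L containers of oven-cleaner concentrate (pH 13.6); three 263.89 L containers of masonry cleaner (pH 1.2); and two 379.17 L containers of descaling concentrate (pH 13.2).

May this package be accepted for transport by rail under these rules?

With pH 13.6 (≥ 12.5), the oven-cleaner concentrate falls in Category CR.
The masonry cleaner has pH 1.2, which is ≤ 1.5, so it is Category CR (Corrosive).
The descaling concentrate has pH 13.2, which is ≥ 12.5, so it is Category CR (Corrosive).
Total Category CR: (three 252.78 L containers = 758.34 L) + (three 263.89 L containers = 791.67 L) + (two 379.17 L containers = 758.34 L) = 2308.35 L.
2308.35 L is within the rail limit of 2500 L for Category CR.

Yes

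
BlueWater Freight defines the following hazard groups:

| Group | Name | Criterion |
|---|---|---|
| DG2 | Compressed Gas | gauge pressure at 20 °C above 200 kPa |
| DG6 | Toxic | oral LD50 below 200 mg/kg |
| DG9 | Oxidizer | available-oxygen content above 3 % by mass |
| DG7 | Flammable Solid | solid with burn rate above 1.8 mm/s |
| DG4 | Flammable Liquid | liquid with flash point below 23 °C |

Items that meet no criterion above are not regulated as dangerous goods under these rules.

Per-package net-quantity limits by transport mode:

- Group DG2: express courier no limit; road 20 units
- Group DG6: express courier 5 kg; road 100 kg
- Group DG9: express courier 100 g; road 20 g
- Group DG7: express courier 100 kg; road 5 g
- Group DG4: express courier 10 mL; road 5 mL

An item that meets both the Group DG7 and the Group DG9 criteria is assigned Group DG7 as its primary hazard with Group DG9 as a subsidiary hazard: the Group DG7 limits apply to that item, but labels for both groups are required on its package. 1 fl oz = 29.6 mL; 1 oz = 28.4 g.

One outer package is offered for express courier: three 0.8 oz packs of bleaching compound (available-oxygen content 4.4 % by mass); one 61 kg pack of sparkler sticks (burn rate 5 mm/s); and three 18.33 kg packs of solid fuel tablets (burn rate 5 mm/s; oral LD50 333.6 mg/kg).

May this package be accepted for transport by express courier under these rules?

No

Available-oxygen content 4.4 % by mass meets the Group DG9 criterion (Oxidizer), so the bleaching compound is Group DG9.
The sparkler sticks have burn rate 5 mm/s, which is > 1.8 mm/s, so they are Group DG7 (Flammable Solid).
Solid fuel tablets: burn rate 5 mm/s > 1.8 mm/s → Group DG7 (Flammable Solid).
Group DG7 net quantity: 61 kg + (three 18.33 kg packs = 54.99 kg) = 115.99 kg.
115.99 kg exceeds the express courier limit of 100 kg for Group DG7.
Group DG9 quantity: three 0.8 oz packs = 68.16 g.
That is within the Group DG9 express courier limit of 100 g.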